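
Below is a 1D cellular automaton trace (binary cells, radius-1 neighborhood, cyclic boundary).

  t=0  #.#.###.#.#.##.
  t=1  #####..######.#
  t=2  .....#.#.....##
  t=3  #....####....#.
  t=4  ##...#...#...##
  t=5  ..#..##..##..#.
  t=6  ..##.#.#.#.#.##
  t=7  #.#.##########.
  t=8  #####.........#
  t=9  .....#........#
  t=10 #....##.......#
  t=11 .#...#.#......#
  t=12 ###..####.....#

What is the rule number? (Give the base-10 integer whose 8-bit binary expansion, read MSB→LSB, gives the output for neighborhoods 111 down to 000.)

  [7] ### => .  t=0,i=5
  [6] ##. => .  t=0,i=6
  [5] #.# => #  t=0,i=1
  [4] #.. => #  t=1,i=5
  [3] .## => #  t=0,i=4
  [2] .#. => #  t=0,i=0
  [1] ..# => .  t=1,i=6
  [0] ... => .  t=2,i=1
  bits 00111100 = 60

60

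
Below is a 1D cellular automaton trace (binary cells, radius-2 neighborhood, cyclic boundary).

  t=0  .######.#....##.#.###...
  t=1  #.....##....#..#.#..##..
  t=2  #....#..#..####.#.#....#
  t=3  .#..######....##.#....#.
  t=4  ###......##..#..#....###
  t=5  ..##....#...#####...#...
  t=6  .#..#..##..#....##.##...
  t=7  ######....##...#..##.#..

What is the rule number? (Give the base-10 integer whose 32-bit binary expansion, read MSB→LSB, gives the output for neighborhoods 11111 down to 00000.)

  nb #####: next=.  (t=0,i=3, bit31=0)
  nb ####.: next=.  (t=0,i=5, bit30=0)
  nb ###.#: next=#  (t=0,i=6, bit29=1)
  nb ###..: next=#  (t=0,i=20, bit28=1)
  nb ##.##: next=#  (t=6,i=18, bit27=1)
  nb ##.#.: next=#  (t=0,i=7, bit26=1)
  nb ##..#: next=.  (t=1,i=22, bit25=0)
  nb ##...: next=#  (t=0,i=21, bit24=1)
  nb #.###: next=.  (t=0,i=18, bit23=0)
  nb #.##.: next=#  (t=6,i=19, bit22=1)
  nb #.#.#: next=.  (t=0,i=16, bit21=0)
  nb #.#..: next=.  (t=0,i=8, bit20=0)
  nb #..##: next=.  (t=1,i=19, bit19=0)
  nb #..#.: next=#  (t=1,i=14, bit18=1)
  nb #...#: next=.  (t=5,i=10, bit17=0)
  nb #....: next=.  (t=0,i=10, bit16=0)
  nb .####: next=.  (t=0,i=2, bit15=0)
  nb .###.: next=.  (t=0,i=19, bit14=0)
  nb .##.#: next=.  (t=0,i=14, bit13=0)
  nb .##..: next=.  (t=1,i=7, bit12=0)
  nb .#.##: next=#  (t=0,i=17, bit11=1)
  nb .#.#.: next=#  (t=1,i=16, bit10=1)
  nb .#..#: next=#  (t=1,i=13, bit9=1)
  nb .#...: next=.  (t=0,i=9, bit8=0)
  nb ..###: next=.  (t=0,i=1, bit7=0)
  nb ..##.: next=.  (t=0,i=13, bit6=0)
  nb ..#.#: next=.  (t=1,i=15, bit5=0)
  nb ..#..: next=#  (t=1,i=0, bit4=1)
  nb ...##: next=#  (t=0,i=0, bit3=1)
  nb ...#.: next=#  (t=1,i=11, bit2=1)
  nb ....#: next=.  (t=0,i=11, bit1=0)
  nb .....: next=.  (t=1,i=3, bit0=0)
  bits 00111101010001000000111000011100 = 1027870236

1027870236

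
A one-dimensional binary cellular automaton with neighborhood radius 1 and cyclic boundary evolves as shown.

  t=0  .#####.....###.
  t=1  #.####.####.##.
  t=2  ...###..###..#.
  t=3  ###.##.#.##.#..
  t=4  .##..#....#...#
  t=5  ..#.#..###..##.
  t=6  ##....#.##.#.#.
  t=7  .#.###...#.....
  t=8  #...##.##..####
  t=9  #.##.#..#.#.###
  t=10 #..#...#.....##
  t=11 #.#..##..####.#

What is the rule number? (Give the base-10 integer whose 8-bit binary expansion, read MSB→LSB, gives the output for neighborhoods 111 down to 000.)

195

  [7] ### => #  t=0,i=2
  [6] ##. => #  t=0,i=5
  [5] #.# => .  t=1,i=1
  [4] #.. => .  t=0,i=6
  [3] .## => .  t=0,i=1
  [2] .#. => .  t=1,i=0
  [1] ..# => #  t=0,i=0
  [0] ... => #  t=0,i=7
  bits 11000011 = 195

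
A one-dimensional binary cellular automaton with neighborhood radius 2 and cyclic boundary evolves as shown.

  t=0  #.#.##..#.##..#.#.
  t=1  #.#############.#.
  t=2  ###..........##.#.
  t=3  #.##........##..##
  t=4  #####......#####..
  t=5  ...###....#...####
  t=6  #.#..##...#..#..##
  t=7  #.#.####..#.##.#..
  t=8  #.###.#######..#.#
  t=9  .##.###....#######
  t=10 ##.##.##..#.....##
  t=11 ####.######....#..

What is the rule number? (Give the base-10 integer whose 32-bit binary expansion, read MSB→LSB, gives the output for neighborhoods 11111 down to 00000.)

2080118904

  ##### -> .   bit 31 = 0  t=1,i=4
  ####. -> #   bit 30 = 1  t=1,i=13
  ###.# -> #   bit 29 = 1  t=1,i=14
  ###.. -> #   bit 28 = 1  t=2,i=2
  ##.## -> #   bit 27 = 1  t=3,i=1
  ##.#. -> .   bit 26 = 0  t=1,i=15
  ##..# -> #   bit 25 = 1  t=0,i=6
  ##... -> #   bit 24 = 1  t=2,i=3
  #.### -> #   bit 23 = 1  t=1,i=2
  #.##. -> #   bit 22 = 1  t=0,i=4
  #.#.# -> #   bit 21 = 1  t=0,i=0
  #.#.. -> #   bit 20 = 1  t=6,i=2
  #..## -> #   bit 19 = 1  t=3,i=15
  #..#. -> #   bit 18 = 1  t=0,i=7
  #...# -> .   bit 17 = 0  t=5,i=1
  #.... -> .   bit 16 = 0  t=2,i=4
  .#### -> .   bit 15 = 0  t=1,i=3
  .###. -> .   bit 14 = 0  t=2,i=1
  .##.# -> .   bit 13 = 0  t=2,i=14
  .##.. -> #   bit 12 = 1  t=0,i=5
  .#.## -> #   bit 11 = 1  t=0,i=3
  .#.#. -> .   bit 10 = 0  t=0,i=1
  .#..# -> .   bit 9 = 0  t=6,i=3
  .#... -> .   bit 8 = 0  t=5,i=11
  ..### -> .   bit 7 = 0  t=3,i=16
  ..##. -> #   bit 6 = 1  t=2,i=13
  ..#.# -> #   bit 5 = 1  t=0,i=8
  ..#.. -> #   bit 4 = 1  t=5,i=10
  ...## -> #   bit 3 = 1  t=2,i=12
  ...#. -> .   bit 2 = 0  t=5,i=9
  ....# -> .   bit 1 = 0  t=2,i=11
  ..... -> .   bit 0 = 0  t=2,i=5
  bits 01111011111111000001100001111000 = 2080118904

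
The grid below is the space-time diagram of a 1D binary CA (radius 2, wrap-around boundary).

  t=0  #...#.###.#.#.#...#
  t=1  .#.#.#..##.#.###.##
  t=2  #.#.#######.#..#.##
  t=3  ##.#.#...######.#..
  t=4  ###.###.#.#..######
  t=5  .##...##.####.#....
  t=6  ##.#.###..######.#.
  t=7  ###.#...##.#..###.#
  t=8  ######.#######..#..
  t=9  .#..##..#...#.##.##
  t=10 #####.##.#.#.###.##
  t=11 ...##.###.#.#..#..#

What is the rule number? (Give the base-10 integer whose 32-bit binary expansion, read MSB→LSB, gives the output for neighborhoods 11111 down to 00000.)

  [31] ##### => .  t=2,i=6
  [30] ####. => #  t=2,i=9
  [29] ###.# => #  t=0,i=8
  [28] ###.. => .  t=6,i=7
  [27] ##.## => .  t=1,i=16
  [26] ##.#. => #  t=0,i=9
  [25] ##..# => #  t=6,i=8
  [24] ##... => #  t=0,i=1
  [23] #.### => .  t=0,i=6
  [22] #.##. => #  t=1,i=17
  [21] #.#.# => .  t=0,i=10
  [20] #.#.. => #  t=0,i=14
  [19] #..## => #  t=1,i=7
  [18] #..#. => #  t=2,i=14
  [17] #...# => .  t=0,i=2
  [16] #.... => .  t=5,i=16
  [15] .#### => #  t=2,i=5
  [14] .###. => .  t=0,i=7
  [13] .##.# => #  t=1,i=9
  [12] .##.. => .  t=0,i=0
  [11] .#.## => #  t=0,i=5
  [10] .#.#. => #  t=0,i=11
  [9] .#..# => #  t=1,i=6
  [8] .#... => #  t=0,i=15
  [7] ..### => .  t=3,i=9
  [6] ..##. => #  t=0,i=18
  [5] ..#.# => .  t=0,i=4
  [4] ..#.. => .  t=8,i=16
  [3] ...## => #  t=0,i=17
  [2] ...#. => #  t=0,i=3
  [1] ....# => .  t=5,i=18
  [0] ..... => #  t=5,i=17
  bits 01100111010111001010111101001101 = 1734127437

1734127437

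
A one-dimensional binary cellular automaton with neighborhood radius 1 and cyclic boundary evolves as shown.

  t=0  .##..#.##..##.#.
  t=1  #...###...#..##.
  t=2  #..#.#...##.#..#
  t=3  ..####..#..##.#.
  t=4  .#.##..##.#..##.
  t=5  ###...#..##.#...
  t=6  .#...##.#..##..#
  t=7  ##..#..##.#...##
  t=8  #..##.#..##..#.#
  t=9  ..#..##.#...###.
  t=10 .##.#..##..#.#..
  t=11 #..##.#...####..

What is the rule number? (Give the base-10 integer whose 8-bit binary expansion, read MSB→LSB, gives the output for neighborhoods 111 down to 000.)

  ### -> #   bit 7 = 1  t=1,i=5
  ##. -> .   bit 6 = 0  t=0,i=2
  #.# -> #   bit 5 = 1  t=0,i=6
  #.. -> .   bit 4 = 0  t=0,i=3
  .## -> .   bit 3 = 0  t=0,i=1
  .#. -> #   bit 2 = 1  t=0,i=5
  ..# -> #   bit 1 = 1  t=0,i=0
  ... -> .   bit 0 = 0  t=1,i=2
  bits 10100110 = 166

166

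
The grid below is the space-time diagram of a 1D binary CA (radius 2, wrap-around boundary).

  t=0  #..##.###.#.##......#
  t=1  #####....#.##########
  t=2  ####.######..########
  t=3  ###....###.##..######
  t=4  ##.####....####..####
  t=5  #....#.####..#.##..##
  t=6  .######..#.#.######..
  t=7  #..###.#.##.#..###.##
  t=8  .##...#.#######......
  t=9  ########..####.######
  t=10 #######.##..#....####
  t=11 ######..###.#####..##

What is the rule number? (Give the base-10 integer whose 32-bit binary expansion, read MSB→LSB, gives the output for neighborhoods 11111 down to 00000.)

  nb #####: next=#  (t=1,i=0, bit31=1)
  nb ####.: next=#  (t=1,i=3, bit30=1)
  nb ###.#: next=.  (t=0,i=8, bit29=0)
  nb ###..: next=.  (t=1,i=4, bit28=0)
  nb ##.##: next=.  (t=0,i=5, bit27=0)
  nb ##.#.: next=#  (t=0,i=9, bit26=1)
  nb ##..#: next=#  (t=0,i=1, bit25=1)
  nb ##...: next=#  (t=0,i=14, bit24=1)
  nb #.###: next=.  (t=0,i=6, bit23=0)
  nb #.##.: next=#  (t=0,i=12, bit22=1)
  nb #.#.#: next=.  (t=0,i=10, bit21=0)
  nb #.#..: next=#  (t=7,i=12, bit20=1)
  nb #..##: next=#  (t=0,i=2, bit19=1)
  nb #..#.: next=.  (t=5,i=12, bit18=0)
  nb #...#: next=#  (t=6,i=20, bit17=1)
  nb #....: next=#  (t=0,i=15, bit16=1)
  nb .####: next=.  (t=1,i=12, bit15=0)
  nb .###.: next=.  (t=0,i=7, bit14=0)
  nb .##.#: next=#  (t=0,i=4, bit13=1)
  nb .##..: next=#  (t=0,i=0, bit12=1)
  nb .#.##: next=#  (t=0,i=11, bit11=1)
  nb .#.#.: next=#  (t=6,i=10, bit10=1)
  nb .#..#: next=#  (t=7,i=13, bit9=1)
  nb .#...: next=#  (t=10,i=13, bit8=1)
  nb ..###: next=.  (t=2,i=13, bit7=0)
  nb ..##.: next=#  (t=0,i=3, bit6=1)
  nb ..#.#: next=#  (t=1,i=9, bit5=1)
  nb ..#..: next=#  (t=10,i=12, bit4=1)
  nb ...##: next=#  (t=0,i=19, bit3=1)
  nb ...#.: next=#  (t=1,i=8, bit2=1)
  nb ....#: next=#  (t=0,i=18, bit1=1)
  nb .....: next=#  (t=0,i=16, bit0=1)
  bits 11000111010110110011111101111111 = 3344646015

3344646015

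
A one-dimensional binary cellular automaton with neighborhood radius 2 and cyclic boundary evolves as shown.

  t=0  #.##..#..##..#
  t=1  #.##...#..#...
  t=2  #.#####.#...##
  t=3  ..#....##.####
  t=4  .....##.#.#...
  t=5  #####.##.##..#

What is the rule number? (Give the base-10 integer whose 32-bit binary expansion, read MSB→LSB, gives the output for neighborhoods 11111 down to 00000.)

97679023

  nb #####: next=.  (t=2,i=4, bit31=0)
  nb ####.: next=.  (t=2,i=5, bit30=0)
  nb ###.#: next=.  (t=2,i=0, bit29=0)
  nb ###..: next=.  (t=3,i=13, bit28=0)
  nb ##.##: next=.  (t=0,i=1, bit27=0)
  nb ##.#.: next=#  (t=2,i=7, bit26=1)
  nb ##..#: next=.  (t=0,i=4, bit25=0)
  nb ##...: next=#  (t=1,i=4, bit24=1)
  nb #.###: next=#  (t=2,i=2, bit23=1)
  nb #.##.: next=#  (t=0,i=2, bit22=1)
  nb #.#.#: next=.  (t=4,i=8, bit21=0)
  nb #.#..: next=#  (t=2,i=8, bit20=1)
  nb #..##: next=.  (t=0,i=8, bit19=0)
  nb #..#.: next=.  (t=0,i=5, bit18=0)
  nb #...#: next=#  (t=1,i=5, bit17=1)
  nb #....: next=.  (t=3,i=4, bit16=0)
  nb .####: next=.  (t=2,i=3, bit15=0)
  nb .###.: next=#  (t=2,i=13, bit14=1)
  nb .##.#: next=#  (t=0,i=0, bit13=1)
  nb .##..: next=#  (t=0,i=3, bit12=1)
  nb .#.##: next=.  (t=1,i=1, bit11=0)
  nb .#.#.: next=#  (t=4,i=9, bit10=1)
  nb .#..#: next=#  (t=0,i=7, bit9=1)
  nb .#...: next=.  (t=1,i=11, bit8=0)
  nb ..###: next=#  (t=2,i=12, bit7=1)
  nb ..##.: next=.  (t=0,i=9, bit6=0)
  nb ..#.#: next=#  (t=1,i=0, bit5=1)
  nb ..#..: next=.  (t=0,i=6, bit4=0)
  nb ...##: next=#  (t=2,i=11, bit3=1)
  nb ...#.: next=#  (t=1,i=6, bit2=1)
  nb ....#: next=#  (t=3,i=5, bit1=1)
  nb .....: next=#  (t=4,i=0, bit0=1)
  bits 00000101110100100111011010101111 = 97679023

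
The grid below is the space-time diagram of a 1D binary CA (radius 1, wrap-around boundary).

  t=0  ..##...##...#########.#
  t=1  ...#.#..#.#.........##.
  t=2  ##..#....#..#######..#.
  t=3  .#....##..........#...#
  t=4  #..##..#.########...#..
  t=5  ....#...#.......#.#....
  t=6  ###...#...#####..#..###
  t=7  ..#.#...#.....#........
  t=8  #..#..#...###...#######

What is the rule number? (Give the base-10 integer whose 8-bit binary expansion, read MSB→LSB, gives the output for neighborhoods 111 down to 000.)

  [7] ### => .  t=0,i=13
  [6] ##. => #  t=0,i=3
  [5] #.# => #  t=0,i=21
  [4] #.. => .  t=0,i=0
  [3] .## => .  t=0,i=2
  [2] .#. => .  t=0,i=22
  [1] ..# => .  t=0,i=1
  [0] ... => #  t=0,i=5
  bits 01100001 = 97

97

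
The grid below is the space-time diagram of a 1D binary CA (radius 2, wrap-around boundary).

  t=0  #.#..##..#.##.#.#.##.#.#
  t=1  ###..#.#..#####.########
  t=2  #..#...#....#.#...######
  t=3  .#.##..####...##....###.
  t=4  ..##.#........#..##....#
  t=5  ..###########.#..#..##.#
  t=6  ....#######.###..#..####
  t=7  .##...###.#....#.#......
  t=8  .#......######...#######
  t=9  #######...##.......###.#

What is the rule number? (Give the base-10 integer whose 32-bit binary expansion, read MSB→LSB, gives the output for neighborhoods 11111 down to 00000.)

2792434003

  nb #####: next=#  (t=1,i=0, bit31=1)
  nb ####.: next=.  (t=1,i=1, bit30=0)
  nb ###.#: next=#  (t=1,i=14, bit29=1)
  nb ###..: next=.  (t=1,i=2, bit28=0)
  nb ##.##: next=.  (t=1,i=15, bit27=0)
  nb ##.#.: next=#  (t=0,i=1, bit26=1)
  nb ##..#: next=#  (t=0,i=7, bit25=1)
  nb ##...: next=.  (t=3,i=11, bit24=0)
  nb #.###: next=.  (t=1,i=16, bit23=0)
  nb #.##.: next=#  (t=0,i=11, bit22=1)
  nb #.#.#: next=#  (t=0,i=14, bit21=1)
  nb #.#..: next=#  (t=0,i=2, bit20=1)
  nb #..##: next=.  (t=0,i=4, bit19=0)
  nb #..#.: next=.  (t=0,i=8, bit18=0)
  nb #...#: next=.  (t=2,i=5, bit17=0)
  nb #....: next=#  (t=2,i=9, bit16=1)
  nb .####: next=.  (t=1,i=11, bit15=0)
  nb .###.: next=.  (t=3,i=21, bit14=0)
  nb .##.#: next=#  (t=0,i=0, bit13=1)
  nb .##..: next=.  (t=0,i=6, bit12=0)
  nb .#.##: next=#  (t=0,i=10, bit11=1)
  nb .#.#.: next=.  (t=0,i=15, bit10=0)
  nb .#..#: next=.  (t=0,i=3, bit9=0)
  nb .#...: next=#  (t=2,i=4, bit8=1)
  nb ..###: next=.  (t=1,i=10, bit7=0)
  nb ..##.: next=#  (t=0,i=5, bit6=1)
  nb ..#.#: next=.  (t=0,i=9, bit5=0)
  nb ..#..: next=#  (t=2,i=3, bit4=1)
  nb ...##: next=.  (t=2,i=17, bit3=0)
  nb ...#.: next=.  (t=2,i=6, bit2=0)
  nb ....#: next=#  (t=2,i=10, bit1=1)
  nb .....: next=#  (t=4,i=8, bit0=1)
  bits 10100110011100010010100101010011 = 2792434003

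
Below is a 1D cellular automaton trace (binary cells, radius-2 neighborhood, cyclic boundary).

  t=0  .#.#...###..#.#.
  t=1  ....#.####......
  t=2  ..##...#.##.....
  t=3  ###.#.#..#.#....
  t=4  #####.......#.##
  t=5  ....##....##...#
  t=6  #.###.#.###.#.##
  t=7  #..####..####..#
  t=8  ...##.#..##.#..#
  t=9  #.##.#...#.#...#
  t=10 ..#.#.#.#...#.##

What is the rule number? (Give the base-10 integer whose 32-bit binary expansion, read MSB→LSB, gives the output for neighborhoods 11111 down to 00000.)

895533534

  ##### -> .   bit 31 = 0  t=4,i=0
  ####. -> .   bit 30 = 0  t=1,i=8
  ###.# -> #   bit 29 = 1  t=3,i=2
  ###.. -> #   bit 28 = 1  t=0,i=9
  ##.## -> .   bit 27 = 0  t=6,i=1
  ##.#. -> #   bit 26 = 1  t=3,i=3
  ##..# -> .   bit 25 = 0  t=0,i=10
  ##... -> #   bit 24 = 1  t=1,i=10
  #.### -> .   bit 23 = 0  t=1,i=6
  #.##. -> #   bit 22 = 1  t=2,i=9
  #.#.# -> #   bit 21 = 1  t=3,i=4
  #.#.. -> .   bit 20 = 0  t=0,i=3
  #..## -> .   bit 19 = 0  t=7,i=2
  #..#. -> .   bit 18 = 0  t=0,i=0
  #...# -> .   bit 17 = 0  t=0,i=5
  #.... -> .   bit 16 = 0  t=1,i=11
  .#### -> #   bit 15 = 1  t=1,i=7
  .###. -> #   bit 14 = 1  t=0,i=8
  .##.# -> .   bit 13 = 0  t=8,i=4
  .##.. -> .   bit 12 = 0  t=2,i=3
  .#.## -> .   bit 11 = 0  t=1,i=5
  .#.#. -> .   bit 10 = 0  t=0,i=2
  .#..# -> .   bit 9 = 0  t=0,i=15
  .#... -> #   bit 8 = 1  t=0,i=4
  ..### -> #   bit 7 = 1  t=0,i=7
  ..##. -> #   bit 6 = 1  t=2,i=2
  ..#.# -> .   bit 5 = 0  t=0,i=1
  ..#.. -> #   bit 4 = 1  t=5,i=15
  ...## -> #   bit 3 = 1  t=0,i=6
  ...#. -> #   bit 2 = 1  t=1,i=3
  ....# -> #   bit 1 = 1  t=1,i=2
  ..... -> .   bit 0 = 0  t=1,i=0
  bits 00110101011000001100000111011110 = 895533534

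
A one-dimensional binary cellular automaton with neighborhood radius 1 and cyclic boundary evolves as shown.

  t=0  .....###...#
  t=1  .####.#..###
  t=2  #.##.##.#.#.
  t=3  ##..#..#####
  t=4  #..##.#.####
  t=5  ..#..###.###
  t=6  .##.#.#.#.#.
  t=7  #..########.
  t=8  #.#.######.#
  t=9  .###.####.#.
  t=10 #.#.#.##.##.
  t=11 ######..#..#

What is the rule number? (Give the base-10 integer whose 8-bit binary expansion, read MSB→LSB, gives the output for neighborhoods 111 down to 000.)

  nb ###: next=#  (t=0,i=6, bit7=1)
  nb ##.: next=.  (t=0,i=7, bit6=0)
  nb #.#: next=#  (t=1,i=0, bit5=1)
  nb #..: next=.  (t=0,i=0, bit4=0)
  nb .##: next=.  (t=0,i=5, bit3=0)
  nb .#.: next=#  (t=0,i=11, bit2=1)
  nb ..#: next=#  (t=0,i=4, bit1=1)
  nb ...: next=#  (t=0,i=1, bit0=1)
  bits 10100111 = 167

167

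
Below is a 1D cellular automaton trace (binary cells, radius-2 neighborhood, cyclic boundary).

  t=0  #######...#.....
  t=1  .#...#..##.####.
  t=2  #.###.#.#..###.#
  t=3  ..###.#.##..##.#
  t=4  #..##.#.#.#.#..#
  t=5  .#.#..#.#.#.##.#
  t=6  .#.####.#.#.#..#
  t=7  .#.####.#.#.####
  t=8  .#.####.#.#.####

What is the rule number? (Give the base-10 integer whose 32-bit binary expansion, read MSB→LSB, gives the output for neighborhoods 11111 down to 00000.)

  nb #####: next=.  (t=0,i=2, bit31=0)
  nb ####.: next=#  (t=0,i=5, bit30=1)
  nb ###.#: next=#  (t=2,i=4, bit29=1)
  nb ###..: next=.  (t=0,i=6, bit28=0)
  nb ##.##: next=.  (t=1,i=10, bit27=0)
  nb ##.#.: next=.  (t=2,i=5, bit26=0)
  nb ##..#: next=#  (t=1,i=15, bit25=1)
  nb ##...: next=.  (t=0,i=7, bit24=0)
  nb #.###: next=#  (t=1,i=11, bit23=1)
  nb #.##.: next=#  (t=2,i=15, bit22=1)
  nb #.#.#: next=#  (t=2,i=6, bit21=1)
  nb #.#..: next=#  (t=2,i=8, bit20=1)
  nb #..##: next=.  (t=1,i=7, bit19=0)
  nb #..#.: next=#  (t=1,i=0, bit18=1)
  nb #...#: next=#  (t=0,i=8, bit17=1)
  nb #....: next=#  (t=0,i=12, bit16=1)
  nb .####: next=#  (t=0,i=1, bit15=1)
  nb .###.: next=#  (t=2,i=3, bit14=1)
  nb .##.#: next=.  (t=1,i=9, bit13=0)
  nb .##..: next=.  (t=3,i=9, bit12=0)
  nb .#.##: next=.  (t=3,i=7, bit11=0)
  nb .#.#.: next=.  (t=2,i=7, bit10=0)
  nb .#..#: next=#  (t=1,i=6, bit9=1)
  nb .#...: next=#  (t=0,i=11, bit8=1)
  nb ..###: next=.  (t=0,i=0, bit7=0)
  nb ..##.: next=#  (t=1,i=8, bit6=1)
  nb ..#.#: next=#  (t=5,i=6, bit5=1)
  nb ..#..: next=.  (t=0,i=10, bit4=0)
  nb ...##: next=.  (t=0,i=15, bit3=0)
  nb ...#.: next=#  (t=0,i=9, bit2=1)
  nb ....#: next=#  (t=0,i=14, bit1=1)
  nb .....: next=#  (t=0,i=13, bit0=1)
  bits 01100010111101111100001101100111 = 1660404583

1660404583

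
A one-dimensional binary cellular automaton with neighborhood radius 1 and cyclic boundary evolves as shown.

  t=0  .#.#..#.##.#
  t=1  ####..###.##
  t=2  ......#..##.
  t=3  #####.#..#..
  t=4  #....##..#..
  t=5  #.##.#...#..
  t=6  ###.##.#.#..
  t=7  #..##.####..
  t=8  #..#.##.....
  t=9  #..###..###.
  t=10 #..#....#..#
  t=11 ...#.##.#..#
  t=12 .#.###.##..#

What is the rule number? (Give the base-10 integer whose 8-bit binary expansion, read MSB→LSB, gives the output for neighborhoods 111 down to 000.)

  [7] ### => .  t=1,i=0
  [6] ##. => .  t=0,i=9
  [5] #.# => #  t=0,i=0
  [4] #.. => .  t=0,i=4
  [3] .## => #  t=0,i=8
  [2] .#. => #  t=0,i=1
  [1] ..# => .  t=0,i=5
  [0] ... => #  t=2,i=0
  bits 00101101 = 45

45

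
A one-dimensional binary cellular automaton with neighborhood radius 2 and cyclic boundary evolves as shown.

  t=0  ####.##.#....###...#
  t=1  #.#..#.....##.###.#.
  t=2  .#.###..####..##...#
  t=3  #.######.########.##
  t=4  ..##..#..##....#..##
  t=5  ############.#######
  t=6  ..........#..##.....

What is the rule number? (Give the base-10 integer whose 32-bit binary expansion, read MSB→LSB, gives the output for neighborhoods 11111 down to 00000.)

1405935231

  nb #####: next=.  (t=0,i=1, bit31=0)
  nb ####.: next=#  (t=0,i=2, bit30=1)
  nb ###.#: next=.  (t=0,i=3, bit29=0)
  nb ###..: next=#  (t=0,i=15, bit28=1)
  nb ##.##: next=.  (t=0,i=4, bit27=0)
  nb ##.#.: next=.  (t=0,i=7, bit26=0)
  nb ##..#: next=#  (t=2,i=6, bit25=1)
  nb ##...: next=#  (t=0,i=16, bit24=1)
  nb #.###: next=#  (t=1,i=14, bit23=1)
  nb #.##.: next=#  (t=0,i=5, bit22=1)
  nb #.#.#: next=.  (t=1,i=0, bit21=0)
  nb #.#..: next=.  (t=0,i=8, bit20=0)
  nb #..##: next=#  (t=2,i=7, bit19=1)
  nb #..#.: next=#  (t=1,i=4, bit18=1)
  nb #...#: next=.  (t=0,i=17, bit17=0)
  nb #....: next=.  (t=0,i=10, bit16=0)
  nb .####: next=#  (t=0,i=0, bit15=1)
  nb .###.: next=#  (t=0,i=14, bit14=1)
  nb .##.#: next=.  (t=0,i=6, bit13=0)
  nb .##..: next=#  (t=2,i=15, bit12=1)
  nb .#.##: next=#  (t=2,i=2, bit11=1)
  nb .#.#.: next=#  (t=1,i=1, bit10=1)
  nb .#..#: next=#  (t=1,i=3, bit9=1)
  nb .#...: next=.  (t=0,i=9, bit8=0)
  nb ..###: next=.  (t=0,i=13, bit7=0)
  nb ..##.: next=#  (t=1,i=11, bit6=1)
  nb ..#.#: next=#  (t=2,i=19, bit5=1)
  nb ..#..: next=#  (t=1,i=5, bit4=1)
  nb ...##: next=#  (t=0,i=12, bit3=1)
  nb ...#.: next=#  (t=2,i=18, bit2=1)
  nb ....#: next=#  (t=0,i=11, bit1=1)
  nb .....: next=#  (t=1,i=8, bit0=1)
  bits 01010011110011001101111001111111 = 1405935231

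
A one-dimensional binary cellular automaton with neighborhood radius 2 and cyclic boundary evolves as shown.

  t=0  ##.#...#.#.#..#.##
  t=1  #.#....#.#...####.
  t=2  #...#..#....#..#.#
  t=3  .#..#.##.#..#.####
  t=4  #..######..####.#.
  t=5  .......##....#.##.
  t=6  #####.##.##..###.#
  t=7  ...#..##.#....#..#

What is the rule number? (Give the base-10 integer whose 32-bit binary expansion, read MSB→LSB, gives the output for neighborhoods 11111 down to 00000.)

  #####|.  b31=0 t=4,i=5
  ####.|#  b30=1 t=0,i=0
  ###.#|.  b29=0 t=0,i=1
  ###..|#  b28=1 t=4,i=8
  ##.##|.  b27=0 t=6,i=5
  ##.#.|#  b26=1 t=0,i=2
  ##..#|.  b25=0 t=4,i=9
  ##...|#  b24=1 t=2,i=1
  #.###|#  b23=1 t=0,i=16
  #.##.|#  b22=1 t=2,i=17
  #.#.#|#  b21=1 t=0,i=9
  #.#..|.  b20=0 t=0,i=3
  #..##|.  b19=0 t=4,i=2
  #..#.|#  b18=1 t=0,i=13
  #...#|.  b17=0 t=0,i=5
  #....|#  b16=1 t=1,i=4
  .####|.  b15=0 t=0,i=17
  .###.|#  b14=1 t=6,i=14
  .##.#|#  b13=1 t=3,i=7
  .##..|.  b12=0 t=2,i=0
  .#.##|#  b11=1 t=0,i=15
  .#.#.|.  b10=0 t=0,i=8
  .#..#|.  b9=0 t=0,i=12
  .#...|.  b8=0 t=0,i=4
  ..###|.  b7=0 t=1,i=13
  ..##.|#  b6=1 t=5,i=7
  ..#.#|#  b5=1 t=0,i=7
  ..#..|#  b4=1 t=2,i=4
  ...##|#  b3=1 t=1,i=12
  ...#.|.  b2=0 t=0,i=6
  ....#|.  b1=0 t=1,i=5
  .....|#  b0=1 t=5,i=1
  bits 01010101111001010110100001111001 = 1441097849

1441097849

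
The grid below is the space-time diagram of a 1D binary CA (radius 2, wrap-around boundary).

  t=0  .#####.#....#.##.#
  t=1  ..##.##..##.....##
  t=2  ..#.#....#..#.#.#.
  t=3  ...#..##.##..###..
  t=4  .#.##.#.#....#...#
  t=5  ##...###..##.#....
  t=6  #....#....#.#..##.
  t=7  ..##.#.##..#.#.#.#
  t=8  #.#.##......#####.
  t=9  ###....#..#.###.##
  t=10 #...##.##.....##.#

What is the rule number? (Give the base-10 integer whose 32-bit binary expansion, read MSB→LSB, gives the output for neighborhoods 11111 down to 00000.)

  #####|#  b31=1 t=0,i=3
  ####.|.  b30=0 t=0,i=4
  ###.#|#  b29=1 t=0,i=5
  ###..|.  b28=0 t=3,i=15
  ##.##|#  b27=1 t=1,i=4
  ##.#.|#  b26=1 t=0,i=6
  ##..#|.  b25=0 t=1,i=0
  ##...|.  b24=0 t=1,i=11
  #.###|.  b23=0 t=0,i=1
  #.##.|.  b22=0 t=0,i=14
  #.#.#|#  b21=1 t=0,i=17
  #.#..|.  b20=0 t=0,i=7
  #..##|.  b19=0 t=1,i=1
  #..#.|.  b18=0 t=2,i=11
  #...#|.  b17=0 t=2,i=0
  #....|#  b16=1 t=0,i=9
  .####|#  b15=1 t=0,i=2
  .###.|.  b14=0 t=3,i=14
  .##.#|.  b13=0 t=0,i=15
  .##..|.  b12=0 t=1,i=6
  .#.##|.  b11=0 t=0,i=0
  .#.#.|#  b10=1 t=2,i=3
  .#..#|#  b9=1 t=2,i=10
  .#...|.  b8=0 t=0,i=8
  ..###|#  b7=1 t=3,i=13
  ..##.|#  b6=1 t=1,i=2
  ..#.#|.  b5=0 t=0,i=12
  ..#..|#  b4=1 t=2,i=9
  ...##|.  b3=0 t=1,i=15
  ...#.|.  b2=0 t=0,i=11
  ....#|#  b1=1 t=0,i=10
  .....|.  b0=0 t=1,i=13
  bits 10101100001000011000011011010010 = 2887878354

2887878354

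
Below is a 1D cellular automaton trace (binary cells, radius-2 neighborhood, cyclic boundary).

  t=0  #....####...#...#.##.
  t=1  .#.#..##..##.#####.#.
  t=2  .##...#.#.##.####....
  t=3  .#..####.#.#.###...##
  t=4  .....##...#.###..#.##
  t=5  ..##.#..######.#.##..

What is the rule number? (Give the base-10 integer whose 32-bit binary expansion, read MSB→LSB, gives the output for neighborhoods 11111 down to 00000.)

3263360359

  ##### -> #   bit 31 = 1  t=1,i=15
  ####. -> #   bit 30 = 1  t=0,i=7
  ###.# -> .   bit 29 = 0  t=1,i=17
  ###.. -> .   bit 28 = 0  t=0,i=8
  ##.## -> .   bit 27 = 0  t=1,i=12
  ##.#. -> .   bit 26 = 0  t=0,i=20
  ##..# -> #   bit 25 = 1  t=1,i=8
  ##... -> .   bit 24 = 0  t=0,i=9
  #.### -> #   bit 23 = 1  t=1,i=13
  #.##. -> .   bit 22 = 0  t=0,i=18
  #.#.# -> .   bit 21 = 0  t=2,i=8
  #.#.. -> .   bit 20 = 0  t=0,i=0
  #..## -> .   bit 19 = 0  t=1,i=5
  #..#. -> .   bit 18 = 0  t=1,i=0
  #...# -> #   bit 17 = 1  t=0,i=10
  #.... -> .   bit 16 = 0  t=0,i=2
  .#### -> #   bit 15 = 1  t=0,i=6
  .###. -> #   bit 14 = 1  t=3,i=14
  .##.# -> #   bit 13 = 1  t=0,i=19
  .##.. -> .   bit 12 = 0  t=1,i=7
  .#.## -> #   bit 11 = 1  t=0,i=17
  .#.#. -> #   bit 10 = 1  t=1,i=2
  .#..# -> .   bit 9 = 0  t=1,i=4
  .#... -> #   bit 8 = 1  t=0,i=1
  ..### -> .   bit 7 = 0  t=0,i=5
  ..##. -> #   bit 6 = 1  t=1,i=6
  ..#.# -> #   bit 5 = 1  t=0,i=16
  ..#.. -> .   bit 4 = 0  t=0,i=12
  ...## -> .   bit 3 = 0  t=0,i=4
  ...#. -> #   bit 2 = 1  t=0,i=11
  ....# -> #   bit 1 = 1  t=0,i=3
  ..... -> #   bit 0 = 1  t=2,i=19
  bits 11000010100000101110110101100111 = 3263360359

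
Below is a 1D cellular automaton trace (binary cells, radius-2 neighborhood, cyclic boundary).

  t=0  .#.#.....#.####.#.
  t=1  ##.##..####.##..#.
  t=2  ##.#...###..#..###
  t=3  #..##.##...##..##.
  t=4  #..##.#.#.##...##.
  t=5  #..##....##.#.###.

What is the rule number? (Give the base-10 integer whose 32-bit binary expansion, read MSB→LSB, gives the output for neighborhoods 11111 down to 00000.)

  [31] ##### => .  t=2,i=17
  [30] ####. => #  t=0,i=13
  [29] ###.# => .  t=0,i=14
  [28] ###.. => .  t=2,i=9
  [27] ##.## => .  t=1,i=2
  [26] ##.#. => .  t=0,i=15
  [25] ##..# => .  t=1,i=5
  [24] ##... => #  t=3,i=8
  [23] #.### => .  t=0,i=11
  [22] #.##. => #  t=1,i=0
  [21] #.#.# => .  t=4,i=6
  [20] #.#.. => #  t=0,i=3
  [19] #..## => .  t=1,i=6
  [18] #..#. => #  t=0,i=0
  [17] #...# => .  t=2,i=5
  [16] #.... => .  t=0,i=5
  [15] .#### => #  t=0,i=12
  [14] .###. => .  t=2,i=8
  [13] .##.# => #  t=1,i=1
  [12] .##.. => .  t=1,i=4
  [11] .#.## => #  t=0,i=10
  [10] .#.#. => .  t=0,i=2
  [9] .#..# => .  t=0,i=17
  [8] .#... => #  t=0,i=4
  [7] ..### => #  t=1,i=7
  [6] ..##. => #  t=3,i=3
  [5] ..#.# => #  t=0,i=1
  [4] ..#.. => #  t=2,i=12
  [3] ...## => #  t=2,i=6
  [2] ...#. => #  t=0,i=8
  [1] ....# => #  t=0,i=7
  [0] ..... => .  t=0,i=6
  bits 01000001010101001010100111111110 = 1096067582

1096067582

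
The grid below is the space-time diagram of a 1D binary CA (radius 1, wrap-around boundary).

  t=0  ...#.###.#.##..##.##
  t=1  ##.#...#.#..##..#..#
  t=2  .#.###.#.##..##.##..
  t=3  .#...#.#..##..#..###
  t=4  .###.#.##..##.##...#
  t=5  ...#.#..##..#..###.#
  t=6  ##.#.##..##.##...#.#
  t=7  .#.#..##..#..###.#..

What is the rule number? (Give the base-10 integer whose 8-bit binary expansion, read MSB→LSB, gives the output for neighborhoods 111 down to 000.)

85

  [7] ### => .  t=0,i=6
  [6] ##. => #  t=0,i=7
  [5] #.# => .  t=0,i=4
  [4] #.. => #  t=0,i=0
  [3] .## => .  t=0,i=5
  [2] .#. => #  t=0,i=3
  [1] ..# => .  t=0,i=2
  [0] ... => #  t=0,i=1
  bits 01010101 = 85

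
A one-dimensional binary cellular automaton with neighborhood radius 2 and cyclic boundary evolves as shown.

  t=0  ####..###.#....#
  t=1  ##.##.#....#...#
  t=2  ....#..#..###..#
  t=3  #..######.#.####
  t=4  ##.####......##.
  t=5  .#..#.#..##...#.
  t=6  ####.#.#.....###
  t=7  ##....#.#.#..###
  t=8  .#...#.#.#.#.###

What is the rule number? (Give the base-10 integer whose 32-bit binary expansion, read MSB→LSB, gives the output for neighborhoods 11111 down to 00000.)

  [31] ##### => #  t=0,i=1
  [30] ####. => .  t=0,i=2
  [29] ###.# => .  t=0,i=8
  [28] ###.. => #  t=0,i=3
  [27] ##.## => .  t=1,i=2
  [26] ##.#. => .  t=0,i=9
  [25] ##..# => #  t=0,i=4
  [24] ##... => .  t=4,i=7
  [23] #.### => .  t=3,i=12
  [22] #.##. => .  t=1,i=3
  [21] #.#.# => .  t=3,i=10
  [20] #.#.. => .  t=0,i=10
  [19] #..## => .  t=0,i=5
  [18] #..#. => #  t=2,i=6
  [17] #...# => .  t=1,i=13
  [16] #.... => .  t=0,i=12
  [15] .#### => #  t=0,i=0
  [14] .###. => .  t=0,i=7
  [13] .##.# => #  t=1,i=4
  [12] .##.. => .  t=5,i=10
  [11] .#.## => .  t=3,i=11
  [10] .#.#. => #  t=5,i=5
  [9] .#..# => #  t=2,i=5
  [8] .#... => #  t=0,i=11
  [7] ..### => #  t=0,i=6
  [6] ..##. => .  t=4,i=13
  [5] ..#.# => .  t=5,i=4
  [4] ..#.. => #  t=1,i=11
  [3] ...## => .  t=0,i=14
  [2] ...#. => #  t=1,i=10
  [1] ....# => .  t=0,i=13
  [0] ..... => #  t=4,i=9
  bits 10010010000001001010011110010101 = 2449778581

2449778581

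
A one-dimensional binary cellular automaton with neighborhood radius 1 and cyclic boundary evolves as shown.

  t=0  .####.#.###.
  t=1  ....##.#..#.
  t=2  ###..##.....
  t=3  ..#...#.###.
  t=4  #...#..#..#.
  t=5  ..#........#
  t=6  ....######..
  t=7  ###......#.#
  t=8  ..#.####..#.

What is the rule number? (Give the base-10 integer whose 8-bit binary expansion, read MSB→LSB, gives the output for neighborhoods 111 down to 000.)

97

  ### -> .   bit 7 = 0  t=0,i=2
  ##. -> #   bit 6 = 1  t=0,i=4
  #.# -> #   bit 5 = 1  t=0,i=5
  #.. -> .   bit 4 = 0  t=0,i=11
  .## -> .   bit 3 = 0  t=0,i=1
  .#. -> .   bit 2 = 0  t=0,i=6
  ..# -> .   bit 1 = 0  t=0,i=0
  ... -> #   bit 0 = 1  t=1,i=0
  bits 01100001 = 97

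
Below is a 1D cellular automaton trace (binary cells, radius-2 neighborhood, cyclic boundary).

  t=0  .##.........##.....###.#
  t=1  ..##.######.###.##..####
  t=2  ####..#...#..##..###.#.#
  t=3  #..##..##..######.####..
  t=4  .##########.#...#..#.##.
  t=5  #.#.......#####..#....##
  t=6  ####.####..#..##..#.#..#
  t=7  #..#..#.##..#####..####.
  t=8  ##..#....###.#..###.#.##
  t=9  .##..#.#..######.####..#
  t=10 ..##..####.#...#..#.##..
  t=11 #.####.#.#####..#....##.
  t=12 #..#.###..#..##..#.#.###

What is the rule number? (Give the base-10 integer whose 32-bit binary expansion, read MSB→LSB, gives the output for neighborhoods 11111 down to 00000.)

926611267

  ##### -> .   bit 31 = 0  t=1,i=7
  ####. -> .   bit 30 = 0  t=1,i=9
  ###.# -> #   bit 29 = 1  t=0,i=21
  ###.. -> #   bit 28 = 1  t=1,i=23
  ##.## -> .   bit 27 = 0  t=1,i=4
  ##.#. -> #   bit 26 = 1  t=0,i=22
  ##..# -> #   bit 25 = 1  t=1,i=0
  ##... -> #   bit 24 = 1  t=0,i=3
  #.### -> .   bit 23 = 0  t=1,i=5
  #.##. -> .   bit 22 = 0  t=0,i=1
  #.#.# -> #   bit 21 = 1  t=0,i=23
  #.#.. -> #   bit 20 = 1  t=4,i=12
  #..## -> #   bit 19 = 1  t=1,i=1
  #..#. -> .   bit 18 = 0  t=2,i=5
  #...# -> #   bit 17 = 1  t=2,i=8
  #.... -> .   bit 16 = 0  t=0,i=4
  .#### -> #   bit 15 = 1  t=1,i=6
  .###. -> #   bit 14 = 1  t=0,i=20
  .##.# -> #   bit 13 = 1  t=1,i=3
  .##.. -> #   bit 12 = 1  t=0,i=2
  .#.## -> .   bit 11 = 0  t=0,i=0
  .#.#. -> #   bit 10 = 1  t=6,i=19
  .#..# -> #   bit 9 = 1  t=2,i=11
  .#... -> #   bit 8 = 1  t=2,i=7
  ..### -> .   bit 7 = 0  t=0,i=19
  ..##. -> #   bit 6 = 1  t=0,i=12
  ..#.# -> .   bit 5 = 0  t=4,i=19
  ..#.. -> .   bit 4 = 0  t=2,i=6
  ...## -> .   bit 3 = 0  t=0,i=11
  ...#. -> .   bit 2 = 0  t=2,i=9
  ....# -> #   bit 1 = 1  t=0,i=10
  ..... -> #   bit 0 = 1  t=0,i=5
  bits 00110111001110101111011101000011 = 926611267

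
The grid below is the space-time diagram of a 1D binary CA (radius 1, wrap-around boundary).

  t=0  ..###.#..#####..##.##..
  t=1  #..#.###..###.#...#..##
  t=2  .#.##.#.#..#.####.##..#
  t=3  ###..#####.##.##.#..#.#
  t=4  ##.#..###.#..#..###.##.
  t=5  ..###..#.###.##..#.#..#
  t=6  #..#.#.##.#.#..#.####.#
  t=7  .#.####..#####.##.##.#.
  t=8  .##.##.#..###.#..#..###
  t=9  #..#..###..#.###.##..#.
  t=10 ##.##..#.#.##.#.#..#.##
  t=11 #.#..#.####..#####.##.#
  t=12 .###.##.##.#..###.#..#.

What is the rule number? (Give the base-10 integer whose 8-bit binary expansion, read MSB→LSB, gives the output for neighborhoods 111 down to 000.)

181

  nb ###: next=#  (t=0,i=3, bit7=1)
  nb ##.: next=.  (t=0,i=4, bit6=0)
  nb #.#: next=#  (t=0,i=5, bit5=1)
  nb #..: next=#  (t=0,i=7, bit4=1)
  nb .##: next=.  (t=0,i=2, bit3=0)
  nb .#.: next=#  (t=0,i=6, bit2=1)
  nb ..#: next=.  (t=0,i=1, bit1=0)
  nb ...: next=#  (t=0,i=0, bit0=1)
  bits 10110101 = 181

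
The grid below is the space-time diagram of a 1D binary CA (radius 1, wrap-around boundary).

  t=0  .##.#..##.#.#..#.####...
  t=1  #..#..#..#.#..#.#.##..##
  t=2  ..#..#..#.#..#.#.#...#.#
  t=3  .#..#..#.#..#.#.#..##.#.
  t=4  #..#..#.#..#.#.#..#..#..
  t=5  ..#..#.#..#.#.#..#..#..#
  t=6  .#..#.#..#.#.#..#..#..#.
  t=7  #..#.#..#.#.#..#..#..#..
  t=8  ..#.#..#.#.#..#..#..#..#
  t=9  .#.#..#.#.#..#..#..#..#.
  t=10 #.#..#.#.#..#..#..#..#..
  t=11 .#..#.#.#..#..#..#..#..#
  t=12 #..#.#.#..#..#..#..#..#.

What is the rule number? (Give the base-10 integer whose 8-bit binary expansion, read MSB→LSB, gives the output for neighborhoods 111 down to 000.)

  ###|#  b7=1 t=0,i=18
  ##.|.  b6=0 t=0,i=2
  #.#|#  b5=1 t=0,i=3
  #..|.  b4=0 t=0,i=5
  .##|.  b3=0 t=0,i=1
  .#.|.  b2=0 t=0,i=4
  ..#|#  b1=1 t=0,i=0
  ...|#  b0=1 t=0,i=22
  bits 10100011 = 163

163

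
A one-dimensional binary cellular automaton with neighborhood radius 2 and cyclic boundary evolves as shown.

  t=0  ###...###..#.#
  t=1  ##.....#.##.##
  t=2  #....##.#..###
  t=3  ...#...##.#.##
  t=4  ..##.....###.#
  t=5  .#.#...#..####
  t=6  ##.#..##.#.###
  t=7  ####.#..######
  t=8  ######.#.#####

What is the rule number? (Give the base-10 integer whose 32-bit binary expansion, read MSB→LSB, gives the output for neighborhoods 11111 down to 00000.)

4005353494

  ##### -> #   bit 31 = 1  t=6,i=13
  ####. -> #   bit 30 = 1  t=0,i=1
  ###.# -> #   bit 29 = 1  t=4,i=11
  ###.. -> .   bit 28 = 0  t=0,i=2
  ##.## -> #   bit 27 = 1  t=1,i=11
  ##.#. -> #   bit 26 = 1  t=2,i=7
  ##..# -> #   bit 25 = 1  t=0,i=9
  ##... -> .   bit 24 = 0  t=0,i=3
  #.### -> #   bit 23 = 1  t=0,i=13
  #.##. -> .   bit 22 = 0  t=1,i=9
  #.#.# -> #   bit 21 = 1  t=3,i=10
  #.#.. -> #   bit 20 = 1  t=2,i=8
  #..## -> #   bit 19 = 1  t=2,i=10
  #..#. -> #   bit 18 = 1  t=0,i=10
  #...# -> .   bit 17 = 0  t=0,i=4
  #.... -> .   bit 16 = 0  t=1,i=3
  .#### -> #   bit 15 = 1  t=0,i=0
  .###. -> #   bit 14 = 1  t=0,i=7
  .##.# -> .   bit 13 = 0  t=1,i=10
  .##.. -> #   bit 12 = 1  t=3,i=13
  .#.## -> #   bit 11 = 1  t=0,i=12
  .#.#. -> .   bit 10 = 0  t=5,i=2
  .#..# -> .   bit 9 = 0  t=2,i=9
  .#... -> .   bit 8 = 0  t=3,i=4
  ..### -> .   bit 7 = 0  t=0,i=6
  ..##. -> .   bit 6 = 0  t=2,i=5
  ..#.# -> .   bit 5 = 0  t=0,i=11
  ..#.. -> #   bit 4 = 1  t=3,i=3
  ...## -> .   bit 3 = 0  t=0,i=5
  ...#. -> #   bit 2 = 1  t=1,i=6
  ....# -> #   bit 1 = 1  t=1,i=5
  ..... -> .   bit 0 = 0  t=1,i=4
  bits 11101110101111001101100000010110 = 4005353494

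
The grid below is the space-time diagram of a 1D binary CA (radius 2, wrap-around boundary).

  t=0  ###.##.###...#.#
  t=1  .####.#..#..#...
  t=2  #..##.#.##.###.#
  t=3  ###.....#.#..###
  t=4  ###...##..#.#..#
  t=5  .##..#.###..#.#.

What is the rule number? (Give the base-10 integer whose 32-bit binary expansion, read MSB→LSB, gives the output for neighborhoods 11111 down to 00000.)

4200337694

  [31] ##### => #  t=3,i=0
  [30] ####. => #  t=0,i=1
  [29] ###.# => #  t=0,i=2
  [28] ###.. => #  t=0,i=9
  [27] ##.## => #  t=0,i=3
  [26] ##.#. => .  t=1,i=5
  [25] ##..# => #  t=2,i=1
  [24] ##... => .  t=0,i=10
  [23] #.### => .  t=0,i=7
  [22] #.##. => #  t=0,i=4
  [21] #.#.# => .  t=2,i=6
  [20] #.#.. => #  t=1,i=6
  [19] #..## => #  t=2,i=2
  [18] #..#. => #  t=1,i=8
  [17] #...# => .  t=0,i=11
  [16] #.... => .  t=1,i=14
  [15] .#### => .  t=0,i=0
  [14] .###. => .  t=0,i=8
  [13] .##.# => .  t=0,i=5
  [12] .##.. => #  t=2,i=0
  [11] .#.## => .  t=0,i=14
  [10] .#.#. => .  t=3,i=9
  [9] .#..# => .  t=1,i=7
  [8] .#... => #  t=1,i=13
  [7] ..### => .  t=1,i=1
  [6] ..##. => .  t=2,i=3
  [5] ..#.# => .  t=0,i=13
  [4] ..#.. => #  t=1,i=9
  [3] ...## => #  t=1,i=0
  [2] ...#. => #  t=0,i=12
  [1] ....# => #  t=1,i=15
  [0] ..... => .  t=3,i=5
  bits 11111010010111000001000100011110 = 4200337694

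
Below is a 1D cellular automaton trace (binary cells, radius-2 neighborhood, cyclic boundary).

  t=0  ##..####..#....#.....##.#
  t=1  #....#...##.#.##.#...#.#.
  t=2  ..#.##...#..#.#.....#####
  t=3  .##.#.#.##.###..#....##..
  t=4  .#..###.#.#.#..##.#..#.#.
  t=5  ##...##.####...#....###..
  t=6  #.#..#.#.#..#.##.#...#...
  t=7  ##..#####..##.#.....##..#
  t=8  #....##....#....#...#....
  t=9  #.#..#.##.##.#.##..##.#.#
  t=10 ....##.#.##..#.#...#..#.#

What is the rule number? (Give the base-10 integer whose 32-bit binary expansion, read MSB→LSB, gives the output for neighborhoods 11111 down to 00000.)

  ##### -> #   bit 31 = 1  t=2,i=22
  ####. -> .   bit 30 = 0  t=0,i=6
  ###.# -> #   bit 29 = 1  t=4,i=6
  ###.. -> .   bit 28 = 0  t=0,i=1
  ##.## -> #   bit 27 = 1  t=0,i=23
  ##.#. -> .   bit 26 = 0  t=1,i=11
  ##..# -> .   bit 25 = 0  t=0,i=2
  ##... -> #   bit 24 = 1  t=2,i=6
  #.### -> .   bit 23 = 0  t=0,i=24
  #.##. -> #   bit 22 = 1  t=1,i=14
  #.#.# -> #   bit 21 = 1  t=1,i=12
  #.#.. -> .   bit 20 = 0  t=1,i=0
  #..## -> .   bit 19 = 0  t=0,i=3
  #..#. -> #   bit 18 = 1  t=0,i=9
  #...# -> .   bit 17 = 0  t=1,i=7
  #.... -> #   bit 16 = 1  t=0,i=12
  .#### -> #   bit 15 = 1  t=0,i=5
  .###. -> #   bit 14 = 1  t=0,i=0
  .##.# -> .   bit 13 = 0  t=0,i=22
  .##.. -> .   bit 12 = 0  t=2,i=5
  .#.## -> .   bit 11 = 0  t=1,i=13
  .#.#. -> #   bit 10 = 1  t=1,i=22
  .#..# -> .   bit 9 = 0  t=2,i=10
  .#... -> .   bit 8 = 0  t=0,i=11
  ..### -> .   bit 7 = 0  t=0,i=4
  ..##. -> #   bit 6 = 1  t=0,i=21
  ..#.# -> #   bit 5 = 1  t=1,i=21
  ..#.. -> #   bit 4 = 1  t=0,i=10
  ...## -> .   bit 3 = 0  t=0,i=20
  ...#. -> #   bit 2 = 1  t=0,i=14
  ....# -> .   bit 1 = 0  t=0,i=13
  ..... -> .   bit 0 = 0  t=0,i=18
  bits 10101001011001011100010001110100 = 2842018932

2842018932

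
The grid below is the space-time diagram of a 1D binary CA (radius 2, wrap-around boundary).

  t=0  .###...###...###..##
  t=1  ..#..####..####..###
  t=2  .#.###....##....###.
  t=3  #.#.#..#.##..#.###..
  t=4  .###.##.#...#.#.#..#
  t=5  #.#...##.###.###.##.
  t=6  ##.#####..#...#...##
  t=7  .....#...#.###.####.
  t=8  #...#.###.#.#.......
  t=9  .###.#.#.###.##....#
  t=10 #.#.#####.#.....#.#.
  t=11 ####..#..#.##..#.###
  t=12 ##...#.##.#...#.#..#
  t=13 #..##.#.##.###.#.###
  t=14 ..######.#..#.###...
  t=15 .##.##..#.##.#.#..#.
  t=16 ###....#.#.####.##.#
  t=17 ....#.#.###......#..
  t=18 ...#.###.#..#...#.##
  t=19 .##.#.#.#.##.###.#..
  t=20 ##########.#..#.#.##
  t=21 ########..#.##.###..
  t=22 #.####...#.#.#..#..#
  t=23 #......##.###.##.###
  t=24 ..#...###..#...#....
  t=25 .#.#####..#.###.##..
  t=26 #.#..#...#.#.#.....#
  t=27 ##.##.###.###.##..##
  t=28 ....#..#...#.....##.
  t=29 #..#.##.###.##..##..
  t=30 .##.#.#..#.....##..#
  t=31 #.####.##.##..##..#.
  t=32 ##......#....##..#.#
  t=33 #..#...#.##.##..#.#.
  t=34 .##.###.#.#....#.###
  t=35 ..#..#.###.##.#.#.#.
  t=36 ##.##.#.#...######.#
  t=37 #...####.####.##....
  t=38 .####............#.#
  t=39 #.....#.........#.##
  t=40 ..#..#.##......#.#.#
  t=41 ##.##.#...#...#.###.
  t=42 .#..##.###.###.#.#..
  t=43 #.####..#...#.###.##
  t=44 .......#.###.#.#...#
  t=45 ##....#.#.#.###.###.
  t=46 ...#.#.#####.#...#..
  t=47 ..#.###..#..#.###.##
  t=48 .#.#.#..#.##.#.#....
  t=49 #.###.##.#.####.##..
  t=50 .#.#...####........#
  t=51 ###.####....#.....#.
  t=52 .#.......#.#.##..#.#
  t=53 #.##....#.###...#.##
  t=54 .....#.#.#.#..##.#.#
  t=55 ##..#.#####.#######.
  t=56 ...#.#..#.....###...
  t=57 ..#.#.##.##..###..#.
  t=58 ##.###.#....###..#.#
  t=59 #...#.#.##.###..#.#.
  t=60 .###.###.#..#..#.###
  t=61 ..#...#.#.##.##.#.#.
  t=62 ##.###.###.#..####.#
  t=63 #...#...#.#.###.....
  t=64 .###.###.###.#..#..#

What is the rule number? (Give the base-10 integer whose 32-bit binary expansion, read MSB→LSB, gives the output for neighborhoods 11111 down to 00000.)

  #####|#  b31=1 t=6,i=5
  ####.|.  b30=0 t=1,i=7
  ###.#|.  b29=0 t=4,i=3
  ###..|.  b28=0 t=0,i=3
  ##.##|.  b27=0 t=0,i=0
  ##.#.|#  b26=1 t=4,i=7
  ##..#|.  b25=0 t=0,i=16
  ##...|.  b24=0 t=0,i=4
  #.###|.  b23=0 t=0,i=1
  #.##.|.  b22=0 t=3,i=9
  #.#.#|#  b21=1 t=3,i=2
  #.#..|.  b20=0 t=3,i=4
  #..##|#  b19=1 t=0,i=17
  #..#.|#  b18=1 t=1,i=1
  #...#|#  b17=1 t=0,i=5
  #....|#  b16=1 t=2,i=7
  .####|.  b15=0 t=1,i=6
  .###.|#  b14=1 t=0,i=2
  .##.#|#  b13=1 t=0,i=19
  .##..|.  b12=0 t=2,i=11
  .#.##|#  b11=1 t=2,i=2
  .#.#.|#  b10=1 t=3,i=1
  .#..#|#  b9=1 t=1,i=3
  .#...|#  b8=1 t=4,i=9
  ..###|#  b7=1 t=0,i=7
  ..##.|#  b6=1 t=0,i=18
  ..#.#|.  b5=0 t=2,i=1
  ..#..|.  b4=0 t=1,i=2
  ...##|#  b3=1 t=0,i=6
  ...#.|#  b2=1 t=4,i=11
  ....#|.  b1=0 t=2,i=8
  .....|.  b0=0 t=7,i=1
  bits 10000100001011110110111111001100 = 2217701324

2217701324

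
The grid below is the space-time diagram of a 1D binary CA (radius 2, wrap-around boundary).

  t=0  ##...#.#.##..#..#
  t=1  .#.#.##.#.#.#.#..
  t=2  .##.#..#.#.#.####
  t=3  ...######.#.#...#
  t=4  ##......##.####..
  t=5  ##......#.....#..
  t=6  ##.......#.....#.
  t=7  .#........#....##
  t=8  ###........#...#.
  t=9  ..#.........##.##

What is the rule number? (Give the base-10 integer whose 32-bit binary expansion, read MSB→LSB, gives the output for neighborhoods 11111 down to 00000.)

  #####|.  b31=0 t=3,i=5
  ####.|.  b30=0 t=2,i=15
  ###.#|#  b29=1 t=2,i=16
  ###..|#  b28=1 t=0,i=1
  ##.##|.  b27=0 t=2,i=0
  ##.#.|#  b26=1 t=1,i=7
  ##..#|.  b25=0 t=0,i=11
  ##...|.  b24=0 t=0,i=2
  #.###|.  b23=0 t=2,i=13
  #.##.|.  b22=0 t=0,i=9
  #.#.#|.  b21=0 t=0,i=7
  #.#..|#  b20=1 t=1,i=14
  #..##|.  b19=0 t=0,i=15
  #..#.|#  b18=1 t=0,i=12
  #...#|#  b17=1 t=0,i=3
  #....|.  b16=0 t=4,i=3
  .####|.  b15=0 t=2,i=14
  .###.|.  b14=0 t=0,i=0
  .##.#|.  b13=0 t=1,i=6
  .##..|#  b12=1 t=0,i=10
  .#.##|#  b11=1 t=0,i=8
  .#.#.|#  b10=1 t=0,i=6
  .#..#|#  b9=1 t=0,i=14
  .#...|#  b8=1 t=1,i=15
  ..###|.  b7=0 t=0,i=16
  ..##.|#  b6=1 t=4,i=0
  ..#.#|#  b5=1 t=0,i=5
  ..#..|.  b4=0 t=0,i=13
  ...##|.  b3=0 t=3,i=2
  ...#.|.  b2=0 t=0,i=4
  ....#|.  b1=0 t=4,i=6
  .....|.  b0=0 t=4,i=4
  bits 00110100000101100001111101100000 = 873865056

873865056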